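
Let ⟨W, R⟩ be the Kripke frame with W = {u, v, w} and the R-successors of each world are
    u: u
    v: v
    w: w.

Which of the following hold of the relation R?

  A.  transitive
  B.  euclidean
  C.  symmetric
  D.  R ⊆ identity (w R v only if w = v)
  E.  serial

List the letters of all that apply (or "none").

(A) transitive: R is closed under composition.
(B) euclidean: any two R-successors of the same world are R-related.
(C) symmetric: every R-edge is matched by its reverse.
(D) ⊆ identity: every R-edge is a self-loop.
(E) serial: every world has an R-successor.

A, B, C, D, E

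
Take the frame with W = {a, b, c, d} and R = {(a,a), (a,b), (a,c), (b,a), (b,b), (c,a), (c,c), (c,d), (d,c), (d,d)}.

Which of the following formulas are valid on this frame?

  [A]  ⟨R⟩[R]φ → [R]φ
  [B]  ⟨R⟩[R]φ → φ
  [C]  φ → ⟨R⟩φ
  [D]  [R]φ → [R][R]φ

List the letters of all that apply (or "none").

R is reflexive: each world relates to itself.
R is symmetric: every R-edge is matched by its reverse.
R is not transitive: a R c and c R d but not a R d.
R is not euclidean: a R b and a R c but not b R c.
(A) ⟨R⟩[R]φ → [R]φ is the dual of axiom 5; it is valid on a frame exactly when R is euclidean. R is not euclidean, so not valid.
(B) the dual of axiom B: valid iff R is symmetric. R is symmetric — valid.
(C) φ → ⟨R⟩φ (the dual of axiom T) characterises the reflexive frames. R is reflexive — valid.
(D) [R]φ → [R][R]φ is axiom 4, which corresponds to transitivity. R is not transitive — not valid.

B, C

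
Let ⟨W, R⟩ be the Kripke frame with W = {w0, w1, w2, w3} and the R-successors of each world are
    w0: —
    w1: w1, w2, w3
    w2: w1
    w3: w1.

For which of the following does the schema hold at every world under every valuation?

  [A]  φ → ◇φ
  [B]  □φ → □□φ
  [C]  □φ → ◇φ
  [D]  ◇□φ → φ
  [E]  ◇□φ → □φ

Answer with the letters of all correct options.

R is not reflexive: not w0 R w0.
R is symmetric: every R-edge is matched by its reverse.
R is not transitive: w2 R w1 and w1 R w2 but not w2 R w2.
R is not euclidean: w1 R w2 and w1 R w3 but not w2 R w3.
R is not serial: w0 has no R-successor.
(A) the dual of axiom T: valid iff R is reflexive. R is not reflexive — not valid.
(B) axiom 4: valid iff R is transitive. R is not transitive — not valid.
(C) □φ → ◇φ is axiom D; it is valid on a frame exactly when R is serial. R is not serial, so not valid.
(D) the dual of axiom B: valid iff R is symmetric. R is symmetric — valid.
(E) ◇□φ → □φ is the dual of axiom 5, which corresponds to the euclidean property. R is not euclidean — not valid.

D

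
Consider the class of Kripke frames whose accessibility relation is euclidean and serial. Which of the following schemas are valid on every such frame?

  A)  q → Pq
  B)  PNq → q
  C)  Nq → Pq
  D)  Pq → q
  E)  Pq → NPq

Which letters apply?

C, E

(A) the dual of axiom T: valid iff R is reflexive. Such an R need not be reflexive — not valid.
(B) PNq → q is the dual of axiom B, which corresponds to symmetry. Such an R need not be symmetric — not valid.
(C) Nq → Pq is axiom D; it is valid on a frame exactly when R is serial. Every such R is serial, so valid.
(D) Pq → q is valid only on frames where every R-edge is a self-loop. Such an R need not be a subset of the identity — not valid.
(E) Pq → NPq is axiom 5, which corresponds to the euclidean property. Every such R is euclidean — valid.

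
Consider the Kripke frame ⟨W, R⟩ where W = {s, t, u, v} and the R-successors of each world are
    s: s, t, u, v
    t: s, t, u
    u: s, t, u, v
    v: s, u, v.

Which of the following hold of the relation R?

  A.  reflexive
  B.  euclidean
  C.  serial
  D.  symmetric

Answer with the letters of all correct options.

(A) reflexive: each world relates to itself.
(B) not euclidean: s R t and s R v but not t R v.
(C) serial: every world has an R-successor.
(D) symmetric: every R-edge is matched by its reverse.

A, C, D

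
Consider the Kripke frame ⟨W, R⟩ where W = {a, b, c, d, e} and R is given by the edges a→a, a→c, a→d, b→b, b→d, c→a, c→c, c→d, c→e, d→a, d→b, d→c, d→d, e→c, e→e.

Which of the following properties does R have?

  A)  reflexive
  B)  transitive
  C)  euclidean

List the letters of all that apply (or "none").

(A) reflexive: each world relates to itself.
(B) not transitive: a R c and c R e but not a R e.
(C) not euclidean: c R a and c R e but not a R e.

A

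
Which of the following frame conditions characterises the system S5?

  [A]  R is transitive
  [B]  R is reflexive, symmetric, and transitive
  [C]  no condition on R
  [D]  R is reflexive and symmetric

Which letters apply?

B

(A) this class determines K4, not S5.
(B) S5 is sound and complete for exactly this class.
(C) this class determines K, not S5.
(D) this class determines B (= KTB), not S5.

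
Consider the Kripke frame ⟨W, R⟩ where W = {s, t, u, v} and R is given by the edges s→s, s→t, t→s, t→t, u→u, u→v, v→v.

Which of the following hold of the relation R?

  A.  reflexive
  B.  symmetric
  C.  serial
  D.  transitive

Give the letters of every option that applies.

A, C, D

(A) reflexive: each world relates to itself.
(B) not symmetric: u R v but not v R u.
(C) serial: every world has an R-successor.
(D) transitive: R is closed under composition.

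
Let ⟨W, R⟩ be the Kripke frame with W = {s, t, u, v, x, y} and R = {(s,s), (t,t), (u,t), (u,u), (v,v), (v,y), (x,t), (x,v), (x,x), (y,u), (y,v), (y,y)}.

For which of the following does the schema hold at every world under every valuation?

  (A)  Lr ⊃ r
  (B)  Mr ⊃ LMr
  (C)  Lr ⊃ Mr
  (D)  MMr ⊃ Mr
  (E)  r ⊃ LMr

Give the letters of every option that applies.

R is reflexive: each world relates to itself.
R is not symmetric: u R t but not t R u.
R is not transitive: v R y and y R u but not v R u.
R is not euclidean: u R t and u R u but not t R u.
R is serial: every world has an R-successor.
(A) Lr ⊃ r is axiom T, which corresponds to reflexivity. R is reflexive — valid.
(B) Mr ⊃ LMr (axiom 5) characterises the euclidean frames. R is not euclidean — not valid.
(C) axiom D: valid iff R is serial. R is serial — valid.
(D) MMr ⊃ Mr is the dual of axiom 4, which corresponds to transitivity. R is not transitive — not valid.
(E) r ⊃ LMr is axiom B; it is valid on a frame exactly when R is symmetric. R is not symmetric, so not valid.

A, C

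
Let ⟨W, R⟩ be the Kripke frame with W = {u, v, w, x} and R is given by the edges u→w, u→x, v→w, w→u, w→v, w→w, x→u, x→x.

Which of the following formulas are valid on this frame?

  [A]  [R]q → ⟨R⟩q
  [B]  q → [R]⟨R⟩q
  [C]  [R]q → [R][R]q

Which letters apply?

R is symmetric: every R-edge is matched by its reverse.
R is not transitive: u R w and w R u but not u R u.
R is serial: every world has an R-successor.
(A) [R]q → ⟨R⟩q (axiom D) characterises the serial frames. R is serial — valid.
(B) q → [R]⟨R⟩q (axiom B) characterises the symmetric frames. R is symmetric — valid.
(C) [R]q → [R][R]q is axiom 4, which corresponds to transitivity. R is not transitive — not valid.

A, B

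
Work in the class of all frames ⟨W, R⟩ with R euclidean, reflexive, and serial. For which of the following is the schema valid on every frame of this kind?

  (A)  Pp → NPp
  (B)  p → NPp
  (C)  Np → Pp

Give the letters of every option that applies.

A relation that is euclidean, reflexive, and serial is also symmetric and transitive.
(A) Pp → NPp is axiom 5, which corresponds to the euclidean property. Every such R is euclidean — valid.
(B) p → NPp is axiom B; it is valid on a frame exactly when R is symmetric. Every such R is symmetric, so valid.
(C) Np → Pp (axiom D) characterises the serial frames. Every such R is serial — valid.

A, B, C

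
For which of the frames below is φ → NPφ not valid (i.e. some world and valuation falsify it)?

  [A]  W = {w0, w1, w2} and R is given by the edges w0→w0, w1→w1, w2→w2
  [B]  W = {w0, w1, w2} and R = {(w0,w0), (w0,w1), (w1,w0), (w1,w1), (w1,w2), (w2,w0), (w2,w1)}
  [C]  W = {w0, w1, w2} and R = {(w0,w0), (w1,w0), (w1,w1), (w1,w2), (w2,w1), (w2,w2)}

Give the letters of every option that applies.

B, C

The schema φ → NPφ is axiom B; it is valid on a frame iff R is symmetric.
(A) R is symmetric (every R-edge is matched by its reverse), so the schema is valid here.
(B) R is not symmetric (w2 R w0 but not w0 R w2), so the schema fails here.
(C) R is not symmetric (w1 R w0 but not w0 R w1), so the schema fails here.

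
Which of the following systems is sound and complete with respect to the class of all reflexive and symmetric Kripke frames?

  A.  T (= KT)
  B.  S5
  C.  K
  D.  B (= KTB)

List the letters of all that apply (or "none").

(A) T (= KT) is determined by the class of reflexive frames.
(B) S5 is determined by the class of reflexive, symmetric, and transitive frames.
(C) K is determined by the class of arbitrary frames.
(D) B (= KTB) is determined by exactly this class.

D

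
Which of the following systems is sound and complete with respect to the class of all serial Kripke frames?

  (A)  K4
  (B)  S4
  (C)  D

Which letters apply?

(A) K4 is determined by the class of transitive frames.
(B) S4 is determined by the class of reflexive and transitive frames.
(C) D is determined by exactly this class.

C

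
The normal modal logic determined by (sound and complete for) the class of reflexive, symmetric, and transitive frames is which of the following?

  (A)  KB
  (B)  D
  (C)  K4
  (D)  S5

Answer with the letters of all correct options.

(A) KB is determined by the class of symmetric frames.
(B) D is determined by the class of serial frames.
(C) K4 is determined by the class of transitive frames.
(D) S5 is determined by exactly this class.

D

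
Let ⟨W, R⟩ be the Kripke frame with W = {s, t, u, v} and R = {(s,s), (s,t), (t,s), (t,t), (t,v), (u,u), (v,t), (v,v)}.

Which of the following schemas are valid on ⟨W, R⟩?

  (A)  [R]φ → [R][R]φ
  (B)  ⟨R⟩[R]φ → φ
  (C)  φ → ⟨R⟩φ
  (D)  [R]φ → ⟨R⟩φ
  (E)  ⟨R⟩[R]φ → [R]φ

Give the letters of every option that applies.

B, C, D

R is reflexive: each world relates to itself.
R is symmetric: every R-edge is matched by its reverse.
R is not transitive: s R t and t R v but not s R v.
R is not euclidean: t R s and t R v but not s R v.
R is serial: every world has an R-successor.
(A) axiom 4: valid iff R is transitive. R is not transitive — not valid.
(B) ⟨R⟩[R]φ → φ is the dual of axiom B; it is valid on a frame exactly when R is symmetric. R is symmetric, so valid.
(C) the dual of axiom T: valid iff R is reflexive. R is reflexive — valid.
(D) [R]φ → ⟨R⟩φ is axiom D; it is valid on a frame exactly when R is serial. R is serial, so valid.
(E) ⟨R⟩[R]φ → [R]φ is the dual of axiom 5, which corresponds to the euclidean property. R is not euclidean — not valid.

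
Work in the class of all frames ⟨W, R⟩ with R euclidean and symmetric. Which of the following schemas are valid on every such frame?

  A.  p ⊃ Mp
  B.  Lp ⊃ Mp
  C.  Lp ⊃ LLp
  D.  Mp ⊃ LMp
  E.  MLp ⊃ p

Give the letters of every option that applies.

C, D, E

A symmetric euclidean relation is transitive (uRv and vRw give vRu by symmetry, then uRw by the euclidean condition, applied at v).
(A) p ⊃ Mp is the dual of axiom T, which corresponds to reflexivity. Such an R need not be reflexive — not valid.
(B) Lp ⊃ Mp (axiom D) characterises the serial frames. Such an R need not be serial — not valid.
(C) Lp ⊃ LLp is axiom 4, which corresponds to transitivity. Every such R is transitive — valid.
(D) Mp ⊃ LMp is axiom 5; it is valid on a frame exactly when R is euclidean. Every such R is euclidean, so valid.
(E) the dual of axiom B: valid iff R is symmetric. Every such R is symmetric — valid.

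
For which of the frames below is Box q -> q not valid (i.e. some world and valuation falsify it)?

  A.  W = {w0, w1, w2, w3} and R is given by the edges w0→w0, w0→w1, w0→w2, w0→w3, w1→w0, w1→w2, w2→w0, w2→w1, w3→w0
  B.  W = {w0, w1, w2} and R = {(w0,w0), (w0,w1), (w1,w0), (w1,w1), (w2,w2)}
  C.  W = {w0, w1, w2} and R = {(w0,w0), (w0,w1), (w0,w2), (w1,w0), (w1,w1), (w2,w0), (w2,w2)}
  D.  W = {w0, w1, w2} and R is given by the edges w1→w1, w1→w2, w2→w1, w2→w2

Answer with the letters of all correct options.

A, D

The schema Box q -> q is axiom T; it is valid on a frame iff R is reflexive.
(A) R is not reflexive (not w1 R w1), so the schema fails here.
(B) R is reflexive (each world relates to itself), so the schema is valid here.
(C) R is reflexive (each world relates to itself), so the schema is valid here.
(D) R is not reflexive (not w0 R w0), so the schema fails here.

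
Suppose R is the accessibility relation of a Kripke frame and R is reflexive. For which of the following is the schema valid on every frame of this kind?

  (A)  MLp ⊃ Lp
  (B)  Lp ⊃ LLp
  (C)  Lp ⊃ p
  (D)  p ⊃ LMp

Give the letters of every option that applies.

A reflexive relation is serial.
(A) the dual of axiom 5: valid iff R is euclidean. Such an R need not be euclidean — not valid.
(B) axiom 4: valid iff R is transitive. Such an R need not be transitive — not valid.
(C) Lp ⊃ p (axiom T) characterises the reflexive frames. Every such R is reflexive — valid.
(D) p ⊃ LMp (axiom B) characterises the symmetric frames. Such an R need not be symmetric — not valid.

C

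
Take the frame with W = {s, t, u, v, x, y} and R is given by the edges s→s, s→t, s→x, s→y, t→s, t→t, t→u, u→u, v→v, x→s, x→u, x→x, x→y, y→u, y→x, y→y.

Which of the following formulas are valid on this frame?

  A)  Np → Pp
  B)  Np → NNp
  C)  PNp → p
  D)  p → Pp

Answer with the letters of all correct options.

A, D

R is reflexive: each world relates to itself.
R is not symmetric: s R y but not y R s.
R is not transitive: s R t and t R u but not s R u.
R is serial: every world has an R-successor.
(A) Np → Pp (axiom D) characterises the serial frames. R is serial — valid.
(B) axiom 4: valid iff R is transitive. R is not transitive — not valid.
(C) the dual of axiom B: valid iff R is symmetric. R is not symmetric — not valid.
(D) p → Pp (the dual of axiom T) characterises the reflexive frames. R is reflexive — valid.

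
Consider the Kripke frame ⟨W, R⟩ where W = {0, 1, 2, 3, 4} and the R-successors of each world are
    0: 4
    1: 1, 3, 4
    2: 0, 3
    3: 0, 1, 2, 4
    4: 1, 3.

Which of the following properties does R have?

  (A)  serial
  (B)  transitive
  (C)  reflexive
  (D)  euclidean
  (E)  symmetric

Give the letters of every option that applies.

A

(A) serial: every world has an R-successor.
(B) not transitive: 0 R 4 and 4 R 1 but not 0 R 1.
(C) not reflexive: not 0 R 0.
(D) not euclidean: 2 R 0 and 2 R 3 but not 0 R 3.
(E) not symmetric: 0 R 4 but not 4 R 0.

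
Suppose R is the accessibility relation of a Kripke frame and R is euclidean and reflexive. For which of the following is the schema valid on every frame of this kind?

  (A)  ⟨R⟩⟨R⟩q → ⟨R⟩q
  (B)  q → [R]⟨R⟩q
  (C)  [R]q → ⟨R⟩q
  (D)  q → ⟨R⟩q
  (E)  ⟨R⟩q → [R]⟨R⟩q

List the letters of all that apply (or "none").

A reflexive euclidean relation is also symmetric (from wRw and wRv the euclidean condition gives vRw) and hence transitive; it is an equivalence relation.
(A) ⟨R⟩⟨R⟩q → ⟨R⟩q (the dual of axiom 4) characterises the transitive frames. Every such R is transitive — valid.
(B) q → [R]⟨R⟩q is axiom B, which corresponds to symmetry. Every such R is symmetric — valid.
(C) axiom D: valid iff R is serial. Every such R is serial — valid.
(D) the dual of axiom T: valid iff R is reflexive. Every such R is reflexive — valid.
(E) ⟨R⟩q → [R]⟨R⟩q is axiom 5, which corresponds to the euclidean property. Every such R is euclidean — valid.

A, B, C, D, E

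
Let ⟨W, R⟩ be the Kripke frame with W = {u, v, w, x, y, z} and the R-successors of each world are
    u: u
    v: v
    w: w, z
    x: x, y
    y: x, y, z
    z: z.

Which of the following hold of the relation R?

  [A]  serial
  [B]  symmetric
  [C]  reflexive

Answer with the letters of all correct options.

A, C

(A) serial: every world has an R-successor.
(B) not symmetric: w R z but not z R w.
(C) reflexive: each world relates to itself.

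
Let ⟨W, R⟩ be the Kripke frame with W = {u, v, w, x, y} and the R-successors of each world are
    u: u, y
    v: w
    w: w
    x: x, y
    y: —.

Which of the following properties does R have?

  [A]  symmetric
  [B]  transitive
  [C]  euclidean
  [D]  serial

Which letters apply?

(A) not symmetric: u R y but not y R u.
(B) transitive: R is closed under composition.
(C) not euclidean: u R y and u R u but not y R u.
(D) not serial: y has no R-successor.

B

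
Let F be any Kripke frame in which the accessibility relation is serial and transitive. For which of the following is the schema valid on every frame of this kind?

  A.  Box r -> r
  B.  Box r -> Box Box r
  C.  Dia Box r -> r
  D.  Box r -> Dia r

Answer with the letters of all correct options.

(A) Box r -> r (axiom T) characterises the reflexive frames. Such an R need not be reflexive — not valid.
(B) axiom 4: valid iff R is transitive. Every such R is transitive — valid.
(C) the dual of axiom B: valid iff R is symmetric. Such an R need not be symmetric — not valid.
(D) Box r -> Dia r is axiom D, which corresponds to seriality. Every such R is serial — valid.

B, D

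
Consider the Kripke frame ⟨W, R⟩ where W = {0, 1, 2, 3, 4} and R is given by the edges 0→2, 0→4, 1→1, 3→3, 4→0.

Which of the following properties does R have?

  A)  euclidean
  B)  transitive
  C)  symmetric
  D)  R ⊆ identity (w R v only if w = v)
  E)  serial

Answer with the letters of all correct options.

(A) not euclidean: 0 R 2 and 0 R 4 but not 2 R 4.
(B) not transitive: 0 R 4 and 4 R 0 but not 0 R 0.
(C) not symmetric: 0 R 2 but not 2 R 0.
(D) not ⊆ identity: 0 R 2 with 0 ≠ 2.
(E) not serial: 2 has no R-successor.

none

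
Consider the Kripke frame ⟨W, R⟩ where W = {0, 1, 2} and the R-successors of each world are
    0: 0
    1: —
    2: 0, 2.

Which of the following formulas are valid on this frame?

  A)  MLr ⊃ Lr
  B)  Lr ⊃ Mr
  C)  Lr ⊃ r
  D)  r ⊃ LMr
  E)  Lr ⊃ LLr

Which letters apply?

R is not reflexive: not 1 R 1.
R is not symmetric: 2 R 0 but not 0 R 2.
R is transitive: R is closed under composition.
R is not euclidean: 2 R 0 and 2 R 2 but not 0 R 2.
R is not serial: 1 has no R-successor.
(A) MLr ⊃ Lr is the dual of axiom 5; it is valid on a frame exactly when R is euclidean. R is not euclidean, so not valid.
(B) Lr ⊃ Mr is axiom D, which corresponds to seriality. R is not serial — not valid.
(C) Lr ⊃ r is axiom T; it is valid on a frame exactly when R is reflexive. R is not reflexive, so not valid.
(D) r ⊃ LMr is axiom B, which corresponds to symmetry. R is not symmetric — not valid.
(E) axiom 4: valid iff R is transitive. R is transitive — valid.

E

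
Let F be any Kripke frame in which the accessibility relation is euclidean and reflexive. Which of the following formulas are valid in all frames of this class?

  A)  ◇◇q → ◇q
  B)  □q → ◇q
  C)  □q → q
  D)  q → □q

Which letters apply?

A reflexive euclidean relation is also symmetric (from wRw and wRv the euclidean condition gives vRw) and hence transitive; it is an equivalence relation.
(A) ◇◇q → ◇q (the dual of axiom 4) characterises the transitive frames. Every such R is transitive — valid.
(B) □q → ◇q (axiom D) characterises the serial frames. Every such R is serial — valid.
(C) □q → q is axiom T, which corresponds to reflexivity. Every such R is reflexive — valid.
(D) q → □q is equivalent to ◇p→p; it holds exactly when R ⊆ identity. Such an R need not be a subset of the identity — not valid.

A, B, C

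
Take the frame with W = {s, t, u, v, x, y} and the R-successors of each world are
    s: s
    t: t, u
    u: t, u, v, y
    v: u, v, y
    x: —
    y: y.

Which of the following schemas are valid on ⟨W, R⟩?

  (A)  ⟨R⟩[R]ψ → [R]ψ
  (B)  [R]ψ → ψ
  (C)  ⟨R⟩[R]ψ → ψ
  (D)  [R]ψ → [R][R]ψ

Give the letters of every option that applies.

R is not reflexive: not x R x.
R is not symmetric: u R y but not y R u.
R is not transitive: t R u and u R v but not t R v.
R is not euclidean: u R t and u R v but not t R v.
(A) ⟨R⟩[R]ψ → [R]ψ (the dual of axiom 5) characterises the euclidean frames. R is not euclidean — not valid.
(B) axiom T: valid iff R is reflexive. R is not reflexive — not valid.
(C) ⟨R⟩[R]ψ → ψ is the dual of axiom B; it is valid on a frame exactly when R is symmetric. R is not symmetric, so not valid.
(D) [R]ψ → [R][R]ψ is axiom 4, which corresponds to transitivity. R is not transitive — not valid.

none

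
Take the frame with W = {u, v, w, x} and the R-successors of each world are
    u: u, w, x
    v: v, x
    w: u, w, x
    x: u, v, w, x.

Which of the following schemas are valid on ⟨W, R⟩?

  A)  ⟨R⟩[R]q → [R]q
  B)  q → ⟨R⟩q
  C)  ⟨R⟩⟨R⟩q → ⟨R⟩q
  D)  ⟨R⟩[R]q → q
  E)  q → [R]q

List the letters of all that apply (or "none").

R is reflexive: each world relates to itself.
R is symmetric: every R-edge is matched by its reverse.
R is not transitive: u R x and x R v but not u R v.
R is not euclidean: x R u and x R v but not u R v.
R is not a subset of the identity: u R w with u ≠ w.
(A) the dual of axiom 5: valid iff R is euclidean. R is not euclidean — not valid.
(B) the dual of axiom T: valid iff R is reflexive. R is reflexive — valid.
(C) ⟨R⟩⟨R⟩q → ⟨R⟩q is the dual of axiom 4; it is valid on a frame exactly when R is transitive. R is not transitive, so not valid.
(D) ⟨R⟩[R]q → q (the dual of axiom B) characterises the symmetric frames. R is symmetric — valid.
(E) q → [R]q (equivalent to ◇p→p) corresponds to R being a subset of the identity. Here R ⊄ identity, so not valid.

B, D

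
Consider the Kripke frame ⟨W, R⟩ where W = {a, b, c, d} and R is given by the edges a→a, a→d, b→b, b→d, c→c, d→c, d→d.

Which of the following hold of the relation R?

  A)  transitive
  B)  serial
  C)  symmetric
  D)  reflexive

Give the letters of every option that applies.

(A) not transitive: a R d and d R c but not a R c.
(B) serial: every world has an R-successor.
(C) not symmetric: a R d but not d R a.
(D) reflexive: each world relates to itself.

B, D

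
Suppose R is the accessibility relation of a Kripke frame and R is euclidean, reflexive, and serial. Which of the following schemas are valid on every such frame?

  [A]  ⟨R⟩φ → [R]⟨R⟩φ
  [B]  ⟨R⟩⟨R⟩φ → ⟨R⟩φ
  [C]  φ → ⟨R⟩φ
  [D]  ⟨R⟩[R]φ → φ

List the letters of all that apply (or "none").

A, B, C, D

A relation that is euclidean, reflexive, and serial is also symmetric and transitive.
(A) ⟨R⟩φ → [R]⟨R⟩φ is axiom 5; it is valid on a frame exactly when R is euclidean. Every such R is euclidean, so valid.
(B) ⟨R⟩⟨R⟩φ → ⟨R⟩φ is the dual of axiom 4; it is valid on a frame exactly when R is transitive. Every such R is transitive, so valid.
(C) φ → ⟨R⟩φ is the dual of axiom T; it is valid on a frame exactly when R is reflexive. Every such R is reflexive, so valid.
(D) ⟨R⟩[R]φ → φ is the dual of axiom B; it is valid on a frame exactly when R is symmetric. Every such R is symmetric, so valid.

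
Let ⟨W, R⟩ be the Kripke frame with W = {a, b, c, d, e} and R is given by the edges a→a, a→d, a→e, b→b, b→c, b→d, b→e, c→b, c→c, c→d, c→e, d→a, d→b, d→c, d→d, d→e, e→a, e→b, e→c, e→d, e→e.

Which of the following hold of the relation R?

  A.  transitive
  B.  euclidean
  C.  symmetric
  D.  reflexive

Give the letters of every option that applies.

(A) not transitive: a R d and d R b but not a R b.
(B) not euclidean: d R a and d R b but not a R b.
(C) symmetric: every R-edge is matched by its reverse.
(D) reflexive: each world relates to itself.

C, D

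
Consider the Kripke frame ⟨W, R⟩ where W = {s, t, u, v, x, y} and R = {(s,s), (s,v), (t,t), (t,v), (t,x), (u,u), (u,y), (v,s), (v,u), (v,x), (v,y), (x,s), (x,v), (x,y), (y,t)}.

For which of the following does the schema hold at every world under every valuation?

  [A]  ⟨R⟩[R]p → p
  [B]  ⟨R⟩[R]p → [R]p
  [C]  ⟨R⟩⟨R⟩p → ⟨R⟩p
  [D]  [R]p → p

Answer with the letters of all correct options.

R is not reflexive: not v R v.
R is not symmetric: t R v but not v R t.
R is not transitive: s R v and v R u but not s R u.
R is not euclidean: t R v and t R t but not v R t.
(A) ⟨R⟩[R]p → p (the dual of axiom B) characterises the symmetric frames. R is not symmetric — not valid.
(B) ⟨R⟩[R]p → [R]p is the dual of axiom 5, which corresponds to the euclidean property. R is not euclidean — not valid.
(C) the dual of axiom 4: valid iff R is transitive. R is not transitive — not valid.
(D) [R]p → p is axiom T, which corresponds to reflexivity. R is not reflexive — not valid.

none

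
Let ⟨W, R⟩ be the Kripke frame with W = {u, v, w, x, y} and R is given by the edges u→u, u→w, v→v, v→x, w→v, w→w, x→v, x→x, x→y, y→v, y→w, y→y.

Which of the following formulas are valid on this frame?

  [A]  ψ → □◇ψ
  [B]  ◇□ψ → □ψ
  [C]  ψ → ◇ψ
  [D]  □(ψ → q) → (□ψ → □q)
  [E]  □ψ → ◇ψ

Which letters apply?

R is reflexive: each world relates to itself.
R is not symmetric: u R w but not w R u.
R is not euclidean: u R w and u R u but not w R u.
R is serial: every world has an R-successor.
(A) ψ → □◇ψ is axiom B; it is valid on a frame exactly when R is symmetric. R is not symmetric, so not valid.
(B) the dual of axiom 5: valid iff R is euclidean. R is not euclidean — not valid.
(C) ψ → ◇ψ (the dual of axiom T) characterises the reflexive frames. R is reflexive — valid.
(D) □(ψ → q) → (□ψ → □q) is the K axiom; it holds on all frames — valid.
(E) □ψ → ◇ψ (axiom D) characterises the serial frames. R is serial — valid.

C, D, E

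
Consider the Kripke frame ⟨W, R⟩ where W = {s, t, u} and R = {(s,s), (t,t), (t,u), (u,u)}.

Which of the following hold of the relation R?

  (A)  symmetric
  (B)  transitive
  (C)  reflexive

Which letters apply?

B, C

(A) not symmetric: t R u but not u R t.
(B) transitive: R is closed under composition.
(C) reflexive: each world relates to itself.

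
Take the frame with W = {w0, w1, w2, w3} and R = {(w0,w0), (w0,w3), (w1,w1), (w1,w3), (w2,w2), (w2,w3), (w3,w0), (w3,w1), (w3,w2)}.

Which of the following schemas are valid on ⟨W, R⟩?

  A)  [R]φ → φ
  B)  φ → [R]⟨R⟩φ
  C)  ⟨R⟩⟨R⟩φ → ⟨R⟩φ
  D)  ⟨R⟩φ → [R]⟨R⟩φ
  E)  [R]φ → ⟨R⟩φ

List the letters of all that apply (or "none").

R is not reflexive: not w3 R w3.
R is symmetric: every R-edge is matched by its reverse.
R is not transitive: w0 R w3 and w3 R w1 but not w0 R w1.
R is not euclidean: w3 R w0 and w3 R w1 but not w0 R w1.
R is serial: every world has an R-successor.
(A) axiom T: valid iff R is reflexive. R is not reflexive — not valid.
(B) φ → [R]⟨R⟩φ (axiom B) characterises the symmetric frames. R is symmetric — valid.
(C) ⟨R⟩⟨R⟩φ → ⟨R⟩φ is the dual of axiom 4, which corresponds to transitivity. R is not transitive — not valid.
(D) ⟨R⟩φ → [R]⟨R⟩φ is axiom 5; it is valid on a frame exactly when R is euclidean. R is not euclidean, so not valid.
(E) [R]φ → ⟨R⟩φ is axiom D, which corresponds to seriality. R is serial — valid.

B, E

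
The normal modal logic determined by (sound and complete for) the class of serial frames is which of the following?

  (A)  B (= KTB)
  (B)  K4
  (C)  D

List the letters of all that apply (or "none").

(A) B (= KTB) is determined by the class of reflexive and symmetric frames.
(B) K4 is determined by the class of transitive frames.
(C) D is determined by exactly this class.

C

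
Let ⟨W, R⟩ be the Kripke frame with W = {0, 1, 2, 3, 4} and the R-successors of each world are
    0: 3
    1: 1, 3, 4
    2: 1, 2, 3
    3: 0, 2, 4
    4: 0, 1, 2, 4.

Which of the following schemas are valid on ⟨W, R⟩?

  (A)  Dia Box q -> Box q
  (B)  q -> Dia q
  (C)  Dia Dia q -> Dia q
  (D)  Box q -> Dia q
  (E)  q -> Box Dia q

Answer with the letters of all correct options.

D

R is not reflexive: not 0 R 0.
R is not symmetric: 1 R 3 but not 3 R 1.
R is not transitive: 0 R 3 and 3 R 0 but not 0 R 0.
R is not euclidean: 1 R 3 and 1 R 1 but not 3 R 1.
R is serial: every world has an R-successor.
(A) the dual of axiom 5: valid iff R is euclidean. R is not euclidean — not valid.
(B) q -> Dia q (the dual of axiom T) characterises the reflexive frames. R is not reflexive — not valid.
(C) Dia Dia q -> Dia q (the dual of axiom 4) characterises the transitive frames. R is not transitive — not valid.
(D) Box q -> Dia q (axiom D) characterises the serial frames. R is serial — valid.
(E) q -> Box Dia q (axiom B) characterises the symmetric frames. R is not symmetric — not valid.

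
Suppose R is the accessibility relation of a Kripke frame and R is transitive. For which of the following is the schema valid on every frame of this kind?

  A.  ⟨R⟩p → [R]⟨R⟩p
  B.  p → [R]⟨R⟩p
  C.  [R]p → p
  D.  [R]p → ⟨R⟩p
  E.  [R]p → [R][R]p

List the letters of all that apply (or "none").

(A) ⟨R⟩p → [R]⟨R⟩p (axiom 5) characterises the euclidean frames. Such an R need not be euclidean — not valid.
(B) axiom B: valid iff R is symmetric. Such an R need not be symmetric — not valid.
(C) [R]p → p is axiom T, which corresponds to reflexivity. Such an R need not be reflexive — not valid.
(D) axiom D: valid iff R is serial. Such an R need not be serial — not valid.
(E) [R]p → [R][R]p is axiom 4; it is valid on a frame exactly when R is transitive. Every such R is transitive, so valid.

E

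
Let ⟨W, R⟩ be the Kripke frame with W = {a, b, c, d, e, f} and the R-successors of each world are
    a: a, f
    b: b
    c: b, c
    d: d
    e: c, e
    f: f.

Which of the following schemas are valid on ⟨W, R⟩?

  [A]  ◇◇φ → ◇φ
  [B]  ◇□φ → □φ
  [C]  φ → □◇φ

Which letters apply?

R is not symmetric: a R f but not f R a.
R is not transitive: e R c and c R b but not e R b.
R is not euclidean: a R f and a R a but not f R a.
(A) ◇◇φ → ◇φ is the dual of axiom 4, which corresponds to transitivity. R is not transitive — not valid.
(B) ◇□φ → □φ (the dual of axiom 5) characterises the euclidean frames. R is not euclidean — not valid.
(C) axiom B: valid iff R is symmetric. R is not symmetric — not valid.

none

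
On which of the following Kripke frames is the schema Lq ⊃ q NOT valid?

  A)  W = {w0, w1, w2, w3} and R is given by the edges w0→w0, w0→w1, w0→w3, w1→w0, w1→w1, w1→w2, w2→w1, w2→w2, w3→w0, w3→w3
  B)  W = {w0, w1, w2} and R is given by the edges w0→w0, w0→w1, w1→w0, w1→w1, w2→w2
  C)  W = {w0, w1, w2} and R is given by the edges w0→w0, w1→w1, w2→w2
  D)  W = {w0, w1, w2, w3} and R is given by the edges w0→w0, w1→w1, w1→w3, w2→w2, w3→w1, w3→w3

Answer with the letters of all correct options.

none

The schema Lq ⊃ q is axiom T; it is valid on a frame iff R is reflexive.
(A) R is reflexive (each world relates to itself), so the schema is valid here.
(B) R is reflexive (each world relates to itself), so the schema is valid here.
(C) R is reflexive (each world relates to itself), so the schema is valid here.
(D) R is reflexive (each world relates to itself), so the schema is valid here.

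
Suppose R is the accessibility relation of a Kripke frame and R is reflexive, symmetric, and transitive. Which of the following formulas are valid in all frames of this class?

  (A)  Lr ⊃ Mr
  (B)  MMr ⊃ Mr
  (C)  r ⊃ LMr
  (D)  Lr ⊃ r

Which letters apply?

A relation that is reflexive, symmetric, and transitive is also euclidean and serial.
(A) Lr ⊃ Mr is axiom D; it is valid on a frame exactly when R is serial. Every such R is serial, so valid.
(B) MMr ⊃ Mr is the dual of axiom 4, which corresponds to transitivity. Every such R is transitive — valid.
(C) r ⊃ LMr is axiom B; it is valid on a frame exactly when R is symmetric. Every such R is symmetric, so valid.
(D) Lr ⊃ r is axiom T; it is valid on a frame exactly when R is reflexive. Every such R is reflexive, so valid.

A, B, C, D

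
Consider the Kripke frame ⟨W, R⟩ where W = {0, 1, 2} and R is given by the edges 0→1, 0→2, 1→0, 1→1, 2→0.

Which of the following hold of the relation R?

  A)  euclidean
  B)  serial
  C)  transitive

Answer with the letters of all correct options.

B

(A) not euclidean: 0 R 1 and 0 R 2 but not 1 R 2.
(B) serial: every world has an R-successor.
(C) not transitive: 0 R 1 and 1 R 0 but not 0 R 0.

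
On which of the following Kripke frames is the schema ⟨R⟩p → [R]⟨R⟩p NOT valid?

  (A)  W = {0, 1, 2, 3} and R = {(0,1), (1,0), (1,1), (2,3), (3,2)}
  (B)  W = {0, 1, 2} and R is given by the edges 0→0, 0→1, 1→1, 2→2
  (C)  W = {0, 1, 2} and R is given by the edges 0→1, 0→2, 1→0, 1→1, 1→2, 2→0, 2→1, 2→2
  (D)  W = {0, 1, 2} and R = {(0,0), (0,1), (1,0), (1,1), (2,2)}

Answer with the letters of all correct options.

A, B, C

The schema ⟨R⟩p → [R]⟨R⟩p is axiom 5; it is valid on a frame iff R is euclidean.
(A) R is not euclidean (1 R 0 and 1 R 0 but not 0 R 0), so the schema fails here.
(B) R is not euclidean (0 R 1 and 0 R 0 but not 1 R 0), so the schema fails here.
(C) R is not euclidean (1 R 0 and 1 R 0 but not 0 R 0), so the schema fails here.
(D) R is euclidean (any two R-successors of the same world are R-related), so the schema is valid here.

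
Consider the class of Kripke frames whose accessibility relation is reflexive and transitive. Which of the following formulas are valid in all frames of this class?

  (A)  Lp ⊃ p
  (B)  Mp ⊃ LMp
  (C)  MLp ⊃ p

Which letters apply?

Reflexive relations are serial.
(A) Lp ⊃ p (axiom T) characterises the reflexive frames. Every such R is reflexive — valid.
(B) Mp ⊃ LMp is axiom 5; it is valid on a frame exactly when R is euclidean. Such an R need not be euclidean, so not valid.
(C) the dual of axiom B: valid iff R is symmetric. Such an R need not be symmetric — not valid.

A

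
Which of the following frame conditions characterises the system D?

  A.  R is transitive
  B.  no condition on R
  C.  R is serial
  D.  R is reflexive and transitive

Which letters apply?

(A) this class determines K4, not D.
(B) this class determines K, not D.
(C) D is sound and complete for exactly this class.
(D) this class determines S4, not D.

C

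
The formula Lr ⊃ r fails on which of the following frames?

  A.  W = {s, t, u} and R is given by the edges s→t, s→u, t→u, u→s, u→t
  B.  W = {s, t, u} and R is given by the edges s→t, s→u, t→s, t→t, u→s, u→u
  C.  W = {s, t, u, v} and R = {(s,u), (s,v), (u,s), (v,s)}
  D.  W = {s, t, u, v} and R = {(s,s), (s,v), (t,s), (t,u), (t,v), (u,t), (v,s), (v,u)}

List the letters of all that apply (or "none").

A, B, C, D

The schema Lr ⊃ r is axiom T; it is valid on a frame iff R is reflexive.
(A) R is not reflexive (not s R s), so the schema fails here.
(B) R is not reflexive (not s R s), so the schema fails here.
(C) R is not reflexive (not s R s), so the schema fails here.
(D) R is not reflexive (not t R t), so the schema fails here.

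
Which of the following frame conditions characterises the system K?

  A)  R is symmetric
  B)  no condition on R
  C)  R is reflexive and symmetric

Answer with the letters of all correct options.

(A) this class determines KB, not K.
(B) K is sound and complete for exactly this class.
(C) this class determines B (= KTB), not K.

B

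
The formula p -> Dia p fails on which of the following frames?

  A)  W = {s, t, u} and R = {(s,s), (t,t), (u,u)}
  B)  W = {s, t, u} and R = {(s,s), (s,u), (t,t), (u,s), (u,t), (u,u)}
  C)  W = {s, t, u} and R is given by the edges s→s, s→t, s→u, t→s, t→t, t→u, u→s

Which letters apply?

C

The schema p -> Dia p is the dual of axiom T; it is valid on a frame iff R is reflexive.
(A) R is reflexive (each world relates to itself), so the schema is valid here.
(B) R is reflexive (each world relates to itself), so the schema is valid here.
(C) R is not reflexive (not u R u), so the schema fails here.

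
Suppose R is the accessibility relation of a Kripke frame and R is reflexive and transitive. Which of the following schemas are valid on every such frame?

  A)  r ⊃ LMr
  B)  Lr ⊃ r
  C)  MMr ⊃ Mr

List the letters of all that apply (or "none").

B, C

Reflexive relations are serial.
(A) r ⊃ LMr is axiom B, which corresponds to symmetry. Such an R need not be symmetric — not valid.
(B) Lr ⊃ r (axiom T) characterises the reflexive frames. Every such R is reflexive — valid.
(C) MMr ⊃ Mr (the dual of axiom 4) characterises the transitive frames. Every such R is transitive — valid.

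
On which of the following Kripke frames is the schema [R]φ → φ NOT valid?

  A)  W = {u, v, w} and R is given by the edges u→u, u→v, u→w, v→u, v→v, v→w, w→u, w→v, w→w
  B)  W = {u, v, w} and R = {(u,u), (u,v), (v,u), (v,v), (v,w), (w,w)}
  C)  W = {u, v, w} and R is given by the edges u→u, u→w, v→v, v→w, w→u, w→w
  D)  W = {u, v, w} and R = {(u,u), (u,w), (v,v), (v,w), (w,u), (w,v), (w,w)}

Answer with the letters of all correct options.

none

The schema [R]φ → φ is axiom T; it is valid on a frame iff R is reflexive.
(A) R is reflexive (each world relates to itself), so the schema is valid here.
(B) R is reflexive (each world relates to itself), so the schema is valid here.
(C) R is reflexive (each world relates to itself), so the schema is valid here.
(D) R is reflexive (each world relates to itself), so the schema is valid here.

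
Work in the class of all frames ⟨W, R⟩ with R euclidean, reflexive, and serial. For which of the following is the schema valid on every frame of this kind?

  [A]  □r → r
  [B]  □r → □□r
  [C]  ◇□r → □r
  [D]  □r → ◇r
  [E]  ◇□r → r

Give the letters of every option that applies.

A, B, C, D, E

A relation that is euclidean, reflexive, and serial is also symmetric and transitive.
(A) □r → r is axiom T; it is valid on a frame exactly when R is reflexive. Every such R is reflexive, so valid.
(B) □r → □□r (axiom 4) characterises the transitive frames. Every such R is transitive — valid.
(C) ◇□r → □r (the dual of axiom 5) characterises the euclidean frames. Every such R is euclidean — valid.
(D) axiom D: valid iff R is serial. Every such R is serial — valid.
(E) the dual of axiom B: valid iff R is symmetric. Every such R is symmetric — valid.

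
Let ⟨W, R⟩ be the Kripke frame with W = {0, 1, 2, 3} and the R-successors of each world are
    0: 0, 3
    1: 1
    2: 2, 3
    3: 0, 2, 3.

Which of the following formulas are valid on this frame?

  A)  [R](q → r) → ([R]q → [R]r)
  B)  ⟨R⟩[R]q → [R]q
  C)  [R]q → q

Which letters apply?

A, C

R is reflexive: each world relates to itself.
R is not euclidean: 3 R 0 and 3 R 2 but not 0 R 2.
(A) [R](q → r) → ([R]q → [R]r) is axiom K, valid on every Kripke frame — valid.
(B) ⟨R⟩[R]q → [R]q (the dual of axiom 5) characterises the euclidean frames. R is not euclidean — not valid.
(C) [R]q → q (axiom T) characterises the reflexive frames. R is reflexive — valid.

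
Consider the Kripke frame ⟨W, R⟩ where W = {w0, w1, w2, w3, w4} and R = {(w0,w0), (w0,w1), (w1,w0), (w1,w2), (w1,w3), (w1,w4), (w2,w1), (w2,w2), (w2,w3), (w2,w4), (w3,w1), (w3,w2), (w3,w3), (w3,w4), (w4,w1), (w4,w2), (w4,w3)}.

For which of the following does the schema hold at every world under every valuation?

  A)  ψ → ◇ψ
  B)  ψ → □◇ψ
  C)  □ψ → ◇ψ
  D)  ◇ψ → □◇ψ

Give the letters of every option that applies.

R is not reflexive: not w1 R w1.
R is symmetric: every R-edge is matched by its reverse.
R is not euclidean: w1 R w0 and w1 R w2 but not w0 R w2.
R is serial: every world has an R-successor.
(A) ψ → ◇ψ (the dual of axiom T) characterises the reflexive frames. R is not reflexive — not valid.
(B) axiom B: valid iff R is symmetric. R is symmetric — valid.
(C) □ψ → ◇ψ (axiom D) characterises the serial frames. R is serial — valid.
(D) ◇ψ → □◇ψ is axiom 5, which corresponds to the euclidean property. R is not euclidean — not valid.

B, C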